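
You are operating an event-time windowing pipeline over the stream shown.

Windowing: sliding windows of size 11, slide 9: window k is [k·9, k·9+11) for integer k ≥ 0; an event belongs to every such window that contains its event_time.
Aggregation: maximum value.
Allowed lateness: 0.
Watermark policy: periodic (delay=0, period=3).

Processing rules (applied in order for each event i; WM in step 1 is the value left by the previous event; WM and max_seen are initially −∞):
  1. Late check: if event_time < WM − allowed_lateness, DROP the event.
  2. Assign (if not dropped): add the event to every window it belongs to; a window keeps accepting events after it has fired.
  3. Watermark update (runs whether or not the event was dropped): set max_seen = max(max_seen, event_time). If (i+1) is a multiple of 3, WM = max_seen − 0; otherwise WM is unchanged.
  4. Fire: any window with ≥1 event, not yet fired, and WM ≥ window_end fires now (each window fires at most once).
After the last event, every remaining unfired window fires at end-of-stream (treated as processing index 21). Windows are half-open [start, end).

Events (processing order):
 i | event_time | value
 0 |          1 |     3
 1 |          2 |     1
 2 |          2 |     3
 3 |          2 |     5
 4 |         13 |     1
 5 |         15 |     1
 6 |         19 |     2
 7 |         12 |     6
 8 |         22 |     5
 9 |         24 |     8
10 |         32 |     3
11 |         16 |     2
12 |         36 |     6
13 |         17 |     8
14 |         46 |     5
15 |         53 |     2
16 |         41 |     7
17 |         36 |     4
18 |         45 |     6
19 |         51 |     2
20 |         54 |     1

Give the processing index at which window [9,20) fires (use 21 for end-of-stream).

8

i=0 t=1 v=3: → [0,11); WM=−∞
i=1 t=2 v=1: → [0,11); WM=−∞
i=2 t=2 v=3: → [0,11); WM=2
i=3 t=2 v=5: → [0,11); WM=2
i=4 t=13 v=1: → [9,20); WM=2
i=5 t=15 v=1: → [9,20); WM=15; [0,11) fires=5
i=6 t=19 v=2: → [18,29),[9,20); WM=15
i=7 t=12 v=6: DROP (t<15-0); WM=15
i=8 t=22 v=5: → [18,29); WM=22; [9,20) fires=2
i=9 t=24 v=8: → [18,29); WM=22
i=10 t=32 v=3: → [27,38); WM=22
i=11 t=16 v=2: DROP (t<22-0); WM=32; [18,29) fires=8
i=12 t=36 v=6: → [36,47),[27,38); WM=32
i=13 t=17 v=8: DROP (t<32-0); WM=32
i=14 t=46 v=5: → [45,56),[36,47); WM=46; [27,38) fires=6
i=15 t=53 v=2: → [45,56); WM=46
i=16 t=41 v=7: DROP (t<46-0); WM=46
i=17 t=36 v=4: DROP (t<46-0); WM=53; [36,47) fires=6
i=18 t=45 v=6: DROP (t<53-0); WM=53
i=19 t=51 v=2: DROP (t<53-0); WM=53
i=20 t=54 v=1: → [54,65),[45,56); WM=54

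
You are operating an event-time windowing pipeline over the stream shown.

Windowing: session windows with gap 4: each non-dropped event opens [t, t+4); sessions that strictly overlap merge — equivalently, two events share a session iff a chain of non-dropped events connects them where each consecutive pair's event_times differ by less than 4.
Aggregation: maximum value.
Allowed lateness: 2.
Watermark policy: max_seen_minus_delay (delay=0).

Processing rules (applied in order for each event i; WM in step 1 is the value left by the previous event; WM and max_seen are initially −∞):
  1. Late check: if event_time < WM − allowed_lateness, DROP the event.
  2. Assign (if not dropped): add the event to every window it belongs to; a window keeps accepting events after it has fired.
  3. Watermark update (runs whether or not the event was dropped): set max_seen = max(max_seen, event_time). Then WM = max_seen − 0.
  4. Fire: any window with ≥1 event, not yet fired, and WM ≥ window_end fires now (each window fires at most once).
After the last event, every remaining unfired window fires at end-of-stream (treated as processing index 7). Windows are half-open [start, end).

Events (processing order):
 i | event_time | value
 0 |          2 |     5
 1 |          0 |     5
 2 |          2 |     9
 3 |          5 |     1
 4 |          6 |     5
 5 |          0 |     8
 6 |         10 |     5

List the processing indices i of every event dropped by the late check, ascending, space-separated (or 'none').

5

i=0 t=2 v=5: → [2,6); WM=2
i=1 t=0 v=5: → [0,6); WM=2
i=2 t=2 v=9: → [0,6); WM=2
i=3 t=5 v=1: → [0,9); WM=5
i=4 t=6 v=5: → [0,10); WM=6
i=5 t=0 v=8: DROP (t<6-2); WM=6
i=6 t=10 v=5: → [10,14); WM=10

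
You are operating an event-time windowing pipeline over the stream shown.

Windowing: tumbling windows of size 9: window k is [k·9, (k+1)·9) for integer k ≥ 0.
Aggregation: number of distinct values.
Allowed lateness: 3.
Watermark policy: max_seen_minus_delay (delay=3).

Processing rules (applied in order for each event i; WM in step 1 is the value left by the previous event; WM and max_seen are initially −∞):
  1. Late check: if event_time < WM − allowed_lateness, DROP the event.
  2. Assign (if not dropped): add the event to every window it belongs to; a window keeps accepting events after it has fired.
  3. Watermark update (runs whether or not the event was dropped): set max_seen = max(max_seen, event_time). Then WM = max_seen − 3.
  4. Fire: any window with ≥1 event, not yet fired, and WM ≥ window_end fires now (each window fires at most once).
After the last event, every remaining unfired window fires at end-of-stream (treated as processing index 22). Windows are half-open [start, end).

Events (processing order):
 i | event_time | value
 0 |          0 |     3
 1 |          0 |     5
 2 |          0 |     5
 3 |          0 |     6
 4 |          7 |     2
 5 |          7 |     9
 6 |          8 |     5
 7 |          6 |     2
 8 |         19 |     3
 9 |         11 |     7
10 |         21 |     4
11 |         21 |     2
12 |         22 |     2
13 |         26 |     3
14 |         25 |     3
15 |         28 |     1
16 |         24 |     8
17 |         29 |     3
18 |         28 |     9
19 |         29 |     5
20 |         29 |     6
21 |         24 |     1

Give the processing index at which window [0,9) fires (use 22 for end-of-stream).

8

i=0 t=0 v=3: → [0,9); WM=-3
i=1 t=0 v=5: → [0,9); WM=-3
i=2 t=0 v=5: → [0,9); WM=-3
i=3 t=0 v=6: → [0,9); WM=-3
i=4 t=7 v=2: → [0,9); WM=4
i=5 t=7 v=9: → [0,9); WM=4
i=6 t=8 v=5: → [0,9); WM=5
i=7 t=6 v=2: → [0,9); WM=5
i=8 t=19 v=3: → [18,27); WM=16; [0,9) fires=5
i=9 t=11 v=7: DROP (t<16-3); WM=16
i=10 t=21 v=4: → [18,27); WM=18
i=11 t=21 v=2: → [18,27); WM=18
i=12 t=22 v=2: → [18,27); WM=19
i=13 t=26 v=3: → [18,27); WM=23
i=14 t=25 v=3: → [18,27); WM=23
i=15 t=28 v=1: → [27,36); WM=25
i=16 t=24 v=8: → [18,27); WM=25
i=17 t=29 v=3: → [27,36); WM=26
i=18 t=28 v=9: → [27,36); WM=26
i=19 t=29 v=5: → [27,36); WM=26
i=20 t=29 v=6: → [27,36); WM=26
i=21 t=24 v=1: → [18,27); WM=26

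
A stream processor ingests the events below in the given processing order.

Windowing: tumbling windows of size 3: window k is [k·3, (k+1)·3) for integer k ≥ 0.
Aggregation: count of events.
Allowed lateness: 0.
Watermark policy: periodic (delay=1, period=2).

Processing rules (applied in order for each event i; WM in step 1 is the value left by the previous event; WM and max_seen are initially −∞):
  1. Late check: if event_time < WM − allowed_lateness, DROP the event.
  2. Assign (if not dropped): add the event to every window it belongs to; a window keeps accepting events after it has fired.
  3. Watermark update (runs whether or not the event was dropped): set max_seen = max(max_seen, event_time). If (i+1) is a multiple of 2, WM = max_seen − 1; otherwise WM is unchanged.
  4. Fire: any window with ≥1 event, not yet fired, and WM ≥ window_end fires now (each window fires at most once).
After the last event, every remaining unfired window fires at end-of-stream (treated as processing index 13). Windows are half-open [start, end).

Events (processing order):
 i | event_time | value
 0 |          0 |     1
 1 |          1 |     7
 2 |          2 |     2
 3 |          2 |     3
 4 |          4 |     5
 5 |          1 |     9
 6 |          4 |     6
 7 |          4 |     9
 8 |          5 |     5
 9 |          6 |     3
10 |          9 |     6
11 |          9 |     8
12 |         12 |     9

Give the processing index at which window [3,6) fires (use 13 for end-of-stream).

11

i=0 t=0 v=1: → [0,3); WM=−∞
i=1 t=1 v=7: → [0,3); WM=0
i=2 t=2 v=2: → [0,3); WM=0
i=3 t=2 v=3: → [0,3); WM=1
i=4 t=4 v=5: → [3,6); WM=1
i=5 t=1 v=9: → [0,3); WM=3; [0,3) fires=5
i=6 t=4 v=6: → [3,6); WM=3
i=7 t=4 v=9: → [3,6); WM=3
i=8 t=5 v=5: → [3,6); WM=3
i=9 t=6 v=3: → [6,9); WM=5
i=10 t=9 v=6: → [9,12); WM=5
i=11 t=9 v=8: → [9,12); WM=8; [3,6) fires=4
i=12 t=12 v=9: → [12,15); WM=8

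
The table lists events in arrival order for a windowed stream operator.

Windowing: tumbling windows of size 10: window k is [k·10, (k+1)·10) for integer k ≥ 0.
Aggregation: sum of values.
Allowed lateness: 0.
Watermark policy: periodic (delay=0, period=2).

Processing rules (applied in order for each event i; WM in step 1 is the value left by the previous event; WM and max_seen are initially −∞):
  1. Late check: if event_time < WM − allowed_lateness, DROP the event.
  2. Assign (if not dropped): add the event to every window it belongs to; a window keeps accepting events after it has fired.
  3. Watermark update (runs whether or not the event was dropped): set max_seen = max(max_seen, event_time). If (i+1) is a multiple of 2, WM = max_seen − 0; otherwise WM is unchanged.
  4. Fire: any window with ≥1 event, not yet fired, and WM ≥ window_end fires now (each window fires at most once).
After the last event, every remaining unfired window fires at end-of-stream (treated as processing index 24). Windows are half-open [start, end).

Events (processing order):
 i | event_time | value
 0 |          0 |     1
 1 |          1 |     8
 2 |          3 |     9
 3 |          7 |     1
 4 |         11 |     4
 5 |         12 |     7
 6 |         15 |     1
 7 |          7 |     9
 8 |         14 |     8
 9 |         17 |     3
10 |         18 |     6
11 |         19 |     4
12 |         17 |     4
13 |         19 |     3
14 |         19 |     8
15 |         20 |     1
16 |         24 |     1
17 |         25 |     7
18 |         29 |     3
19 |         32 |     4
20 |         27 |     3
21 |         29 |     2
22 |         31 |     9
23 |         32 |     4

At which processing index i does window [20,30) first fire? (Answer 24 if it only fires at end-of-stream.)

19

i=0 t=0 v=1: → [0,10); WM=−∞
i=1 t=1 v=8: → [0,10); WM=1
i=2 t=3 v=9: → [0,10); WM=1
i=3 t=7 v=1: → [0,10); WM=7
i=4 t=11 v=4: → [10,20); WM=7
i=5 t=12 v=7: → [10,20); WM=12; [0,10) fires=19
i=6 t=15 v=1: → [10,20); WM=12
i=7 t=7 v=9: DROP (t<12-0); WM=15
i=8 t=14 v=8: DROP (t<15-0); WM=15
i=9 t=17 v=3: → [10,20); WM=17
i=10 t=18 v=6: → [10,20); WM=17
i=11 t=19 v=4: → [10,20); WM=19
i=12 t=17 v=4: DROP (t<19-0); WM=19
i=13 t=19 v=3: → [10,20); WM=19
i=14 t=19 v=8: → [10,20); WM=19
i=15 t=20 v=1: → [20,30); WM=20; [10,20) fires=36
i=16 t=24 v=1: → [20,30); WM=20
i=17 t=25 v=7: → [20,30); WM=25
i=18 t=29 v=3: → [20,30); WM=25
i=19 t=32 v=4: → [30,40); WM=32; [20,30) fires=12
i=20 t=27 v=3: DROP (t<32-0); WM=32
i=21 t=29 v=2: DROP (t<32-0); WM=32
i=22 t=31 v=9: DROP (t<32-0); WM=32
i=23 t=32 v=4: → [30,40); WM=32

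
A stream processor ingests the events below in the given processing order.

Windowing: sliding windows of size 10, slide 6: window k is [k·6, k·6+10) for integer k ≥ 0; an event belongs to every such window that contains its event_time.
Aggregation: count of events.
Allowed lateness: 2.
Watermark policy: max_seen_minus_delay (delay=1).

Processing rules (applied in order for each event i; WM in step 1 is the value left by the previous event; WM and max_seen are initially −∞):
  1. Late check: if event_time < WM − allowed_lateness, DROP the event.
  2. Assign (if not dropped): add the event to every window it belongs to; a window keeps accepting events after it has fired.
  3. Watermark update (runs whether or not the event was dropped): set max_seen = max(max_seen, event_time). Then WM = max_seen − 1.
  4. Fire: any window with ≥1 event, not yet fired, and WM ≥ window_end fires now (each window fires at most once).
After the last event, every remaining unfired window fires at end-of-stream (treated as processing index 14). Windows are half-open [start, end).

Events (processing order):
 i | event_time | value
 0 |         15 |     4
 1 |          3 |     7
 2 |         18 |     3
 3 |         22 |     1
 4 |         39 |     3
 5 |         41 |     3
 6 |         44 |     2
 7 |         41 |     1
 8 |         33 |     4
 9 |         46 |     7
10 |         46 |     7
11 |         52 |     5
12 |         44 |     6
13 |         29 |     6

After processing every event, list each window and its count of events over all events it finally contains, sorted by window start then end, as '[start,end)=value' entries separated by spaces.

[6,16)=1 [12,22)=2 [18,28)=2 [30,40)=1 [36,46)=4 [42,52)=3 [48,58)=1

i=0 t=15 v=4: → [12,22),[6,16); WM=14
i=1 t=3 v=7: DROP (t<14-2); WM=14
i=2 t=18 v=3: → [18,28),[12,22); WM=17; [6,16) fires=1
i=3 t=22 v=1: → [18,28); WM=21
i=4 t=39 v=3: → [36,46),[30,40); WM=38; [12,22) fires=2 [18,28) fires=2
i=5 t=41 v=3: → [36,46); WM=40; [30,40) fires=1
i=6 t=44 v=2: → [42,52),[36,46); WM=43
i=7 t=41 v=1: → [36,46); WM=43
i=8 t=33 v=4: DROP (t<43-2); WM=43
i=9 t=46 v=7: → [42,52); WM=45
i=10 t=46 v=7: → [42,52); WM=45
i=11 t=52 v=5: → [48,58); WM=51; [36,46) fires=4
i=12 t=44 v=6: DROP (t<51-2); WM=51
i=13 t=29 v=6: DROP (t<51-2); WM=51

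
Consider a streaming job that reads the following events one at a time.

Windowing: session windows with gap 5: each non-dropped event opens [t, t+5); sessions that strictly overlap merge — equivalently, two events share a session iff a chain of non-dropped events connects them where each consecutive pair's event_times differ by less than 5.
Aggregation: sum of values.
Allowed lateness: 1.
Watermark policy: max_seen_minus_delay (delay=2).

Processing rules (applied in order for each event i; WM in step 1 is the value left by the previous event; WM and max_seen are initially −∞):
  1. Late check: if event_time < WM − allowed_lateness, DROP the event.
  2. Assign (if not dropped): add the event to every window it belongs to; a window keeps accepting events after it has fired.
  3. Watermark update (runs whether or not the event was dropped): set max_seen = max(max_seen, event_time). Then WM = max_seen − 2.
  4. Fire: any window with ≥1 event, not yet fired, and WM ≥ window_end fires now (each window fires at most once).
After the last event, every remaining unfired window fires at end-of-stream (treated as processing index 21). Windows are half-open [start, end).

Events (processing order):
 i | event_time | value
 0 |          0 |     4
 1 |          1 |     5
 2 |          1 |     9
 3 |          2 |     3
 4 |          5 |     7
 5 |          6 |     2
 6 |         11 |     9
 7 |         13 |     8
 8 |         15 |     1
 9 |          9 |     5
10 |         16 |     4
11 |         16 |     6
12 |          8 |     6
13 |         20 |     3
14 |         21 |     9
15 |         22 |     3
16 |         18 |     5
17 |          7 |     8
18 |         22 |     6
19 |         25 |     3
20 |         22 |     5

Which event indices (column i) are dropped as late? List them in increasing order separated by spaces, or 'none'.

i=0 t=0 v=4: → [0,5); WM=-2
i=1 t=1 v=5: → [0,6); WM=-1
i=2 t=1 v=9: → [0,6); WM=-1
i=3 t=2 v=3: → [0,7); WM=0
i=4 t=5 v=7: → [0,10); WM=3
i=5 t=6 v=2: → [0,11); WM=4
i=6 t=11 v=9: → [11,16); WM=9
i=7 t=13 v=8: → [11,18); WM=11
i=8 t=15 v=1: → [11,20); WM=13
i=9 t=9 v=5: DROP (t<13-1); WM=13
i=10 t=16 v=4: → [11,21); WM=14
i=11 t=16 v=6: → [11,21); WM=14
i=12 t=8 v=6: DROP (t<14-1); WM=14
i=13 t=20 v=3: → [11,25); WM=18
i=14 t=21 v=9: → [11,26); WM=19
i=15 t=22 v=3: → [11,27); WM=20
i=16 t=18 v=5: DROP (t<20-1); WM=20
i=17 t=7 v=8: DROP (t<20-1); WM=20
i=18 t=22 v=6: → [11,27); WM=20
i=19 t=25 v=3: → [11,30); WM=23
i=20 t=22 v=5: → [11,30); WM=23

9 12 16 17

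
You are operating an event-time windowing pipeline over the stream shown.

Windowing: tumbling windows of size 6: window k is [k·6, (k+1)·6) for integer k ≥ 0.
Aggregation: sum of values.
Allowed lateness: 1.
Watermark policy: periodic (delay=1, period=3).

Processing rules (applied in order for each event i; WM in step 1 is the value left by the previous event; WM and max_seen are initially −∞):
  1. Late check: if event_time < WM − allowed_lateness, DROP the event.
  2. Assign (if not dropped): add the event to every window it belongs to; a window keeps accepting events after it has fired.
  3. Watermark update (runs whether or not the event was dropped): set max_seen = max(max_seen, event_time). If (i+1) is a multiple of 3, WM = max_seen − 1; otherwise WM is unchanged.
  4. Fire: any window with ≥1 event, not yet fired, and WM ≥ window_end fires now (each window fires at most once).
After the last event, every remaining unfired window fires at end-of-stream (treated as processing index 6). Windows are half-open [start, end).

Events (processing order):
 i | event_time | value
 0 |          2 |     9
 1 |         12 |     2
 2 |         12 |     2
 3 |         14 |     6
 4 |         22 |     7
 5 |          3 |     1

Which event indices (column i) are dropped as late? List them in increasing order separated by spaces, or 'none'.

5

i=0 t=2 v=9: → [0,6); WM=−∞
i=1 t=12 v=2: → [12,18); WM=−∞
i=2 t=12 v=2: → [12,18); WM=11; [0,6) fires=9
i=3 t=14 v=6: → [12,18); WM=11
i=4 t=22 v=7: → [18,24); WM=11
i=5 t=3 v=1: DROP (t<11-1); WM=21; [12,18) fires=10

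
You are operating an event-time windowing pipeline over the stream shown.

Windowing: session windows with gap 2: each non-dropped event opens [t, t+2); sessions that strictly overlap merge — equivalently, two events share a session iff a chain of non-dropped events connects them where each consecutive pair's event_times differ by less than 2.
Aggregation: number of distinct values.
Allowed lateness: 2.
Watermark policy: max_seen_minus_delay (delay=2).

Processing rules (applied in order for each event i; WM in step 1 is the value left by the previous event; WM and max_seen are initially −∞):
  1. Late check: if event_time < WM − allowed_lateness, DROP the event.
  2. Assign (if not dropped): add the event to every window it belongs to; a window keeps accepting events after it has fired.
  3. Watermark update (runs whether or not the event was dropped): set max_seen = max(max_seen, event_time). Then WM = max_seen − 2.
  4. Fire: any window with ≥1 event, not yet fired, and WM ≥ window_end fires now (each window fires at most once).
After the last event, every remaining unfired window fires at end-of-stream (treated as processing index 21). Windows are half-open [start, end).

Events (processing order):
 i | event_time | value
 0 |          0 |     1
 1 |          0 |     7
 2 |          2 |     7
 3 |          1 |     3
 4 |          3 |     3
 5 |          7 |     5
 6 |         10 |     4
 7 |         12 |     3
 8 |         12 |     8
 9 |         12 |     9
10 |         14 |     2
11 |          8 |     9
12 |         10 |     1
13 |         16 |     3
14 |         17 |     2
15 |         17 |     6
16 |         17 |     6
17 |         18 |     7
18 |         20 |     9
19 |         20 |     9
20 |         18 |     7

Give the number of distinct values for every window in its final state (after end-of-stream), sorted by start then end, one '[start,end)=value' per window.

i=0 t=0 v=1: → [0,2); WM=-2
i=1 t=0 v=7: → [0,2); WM=-2
i=2 t=2 v=7: → [2,4); WM=0
i=3 t=1 v=3: → [0,4); WM=0
i=4 t=3 v=3: → [0,5); WM=1
i=5 t=7 v=5: → [7,9); WM=5
i=6 t=10 v=4: → [10,12); WM=8
i=7 t=12 v=3: → [12,14); WM=10
i=8 t=12 v=8: → [12,14); WM=10
i=9 t=12 v=9: → [12,14); WM=10
i=10 t=14 v=2: → [14,16); WM=12
i=11 t=8 v=9: DROP (t<12-2); WM=12
i=12 t=10 v=1: → [10,12); WM=12
i=13 t=16 v=3: → [16,18); WM=14
i=14 t=17 v=2: → [16,19); WM=15
i=15 t=17 v=6: → [16,19); WM=15
i=16 t=17 v=6: → [16,19); WM=15
i=17 t=18 v=7: → [16,20); WM=16
i=18 t=20 v=9: → [20,22); WM=18
i=19 t=20 v=9: → [20,22); WM=18
i=20 t=18 v=7: → [16,20); WM=18

[0,5)=3 [7,9)=1 [10,12)=2 [12,14)=3 [14,16)=1 [16,20)=4 [20,22)=1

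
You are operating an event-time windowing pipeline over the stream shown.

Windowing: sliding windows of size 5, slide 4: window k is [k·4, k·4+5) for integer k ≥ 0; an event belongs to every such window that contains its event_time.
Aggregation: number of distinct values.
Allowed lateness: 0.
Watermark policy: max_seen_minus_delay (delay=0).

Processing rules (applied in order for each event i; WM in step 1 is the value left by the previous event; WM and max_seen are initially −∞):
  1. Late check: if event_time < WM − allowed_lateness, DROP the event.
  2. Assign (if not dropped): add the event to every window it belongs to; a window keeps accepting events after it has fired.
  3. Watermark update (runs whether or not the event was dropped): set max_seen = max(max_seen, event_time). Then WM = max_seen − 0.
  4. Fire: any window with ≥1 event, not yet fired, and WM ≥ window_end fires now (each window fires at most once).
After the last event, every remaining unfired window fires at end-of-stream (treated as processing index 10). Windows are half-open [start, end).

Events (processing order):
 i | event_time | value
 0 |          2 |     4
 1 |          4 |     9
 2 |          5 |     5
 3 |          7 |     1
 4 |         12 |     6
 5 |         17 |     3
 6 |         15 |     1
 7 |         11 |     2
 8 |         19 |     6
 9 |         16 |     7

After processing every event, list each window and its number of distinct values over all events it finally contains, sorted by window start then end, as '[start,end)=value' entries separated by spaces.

i=0 t=2 v=4: → [0,5); WM=2
i=1 t=4 v=9: → [4,9),[0,5); WM=4
i=2 t=5 v=5: → [4,9); WM=5; [0,5) fires=2
i=3 t=7 v=1: → [4,9); WM=7
i=4 t=12 v=6: → [12,17),[8,13); WM=12; [4,9) fires=3
i=5 t=17 v=3: → [16,21); WM=17; [8,13) fires=1 [12,17) fires=1
i=6 t=15 v=1: DROP (t<17-0); WM=17
i=7 t=11 v=2: DROP (t<17-0); WM=17
i=8 t=19 v=6: → [16,21); WM=19
i=9 t=16 v=7: DROP (t<19-0); WM=19

[0,5)=2 [4,9)=3 [8,13)=1 [12,17)=1 [16,21)=2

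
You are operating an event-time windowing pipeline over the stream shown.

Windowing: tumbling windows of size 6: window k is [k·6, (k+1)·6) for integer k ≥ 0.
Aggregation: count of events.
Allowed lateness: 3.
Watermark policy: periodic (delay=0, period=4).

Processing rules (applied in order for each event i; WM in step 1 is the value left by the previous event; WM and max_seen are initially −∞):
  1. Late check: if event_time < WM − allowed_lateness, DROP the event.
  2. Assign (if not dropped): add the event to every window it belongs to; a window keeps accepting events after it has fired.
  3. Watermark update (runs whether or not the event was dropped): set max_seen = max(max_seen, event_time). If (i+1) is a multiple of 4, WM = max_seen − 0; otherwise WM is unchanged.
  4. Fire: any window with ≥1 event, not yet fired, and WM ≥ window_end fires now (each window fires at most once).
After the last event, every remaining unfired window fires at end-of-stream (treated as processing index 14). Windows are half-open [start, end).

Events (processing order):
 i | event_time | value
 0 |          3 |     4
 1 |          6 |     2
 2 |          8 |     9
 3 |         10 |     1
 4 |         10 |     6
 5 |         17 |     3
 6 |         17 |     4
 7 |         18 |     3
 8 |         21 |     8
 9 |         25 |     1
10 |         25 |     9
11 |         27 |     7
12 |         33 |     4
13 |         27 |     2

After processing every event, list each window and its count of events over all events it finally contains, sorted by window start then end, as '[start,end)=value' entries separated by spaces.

[0,6)=1 [6,12)=4 [12,18)=2 [18,24)=2 [24,30)=4 [30,36)=1

i=0 t=3 v=4: → [0,6); WM=−∞
i=1 t=6 v=2: → [6,12); WM=−∞
i=2 t=8 v=9: → [6,12); WM=−∞
i=3 t=10 v=1: → [6,12); WM=10; [0,6) fires=1
i=4 t=10 v=6: → [6,12); WM=10
i=5 t=17 v=3: → [12,18); WM=10
i=6 t=17 v=4: → [12,18); WM=10
i=7 t=18 v=3: → [18,24); WM=18; [6,12) fires=4 [12,18) fires=2
i=8 t=21 v=8: → [18,24); WM=18
i=9 t=25 v=1: → [24,30); WM=18
i=10 t=25 v=9: → [24,30); WM=18
i=11 t=27 v=7: → [24,30); WM=27; [18,24) fires=2
i=12 t=33 v=4: → [30,36); WM=27
i=13 t=27 v=2: → [24,30); WM=27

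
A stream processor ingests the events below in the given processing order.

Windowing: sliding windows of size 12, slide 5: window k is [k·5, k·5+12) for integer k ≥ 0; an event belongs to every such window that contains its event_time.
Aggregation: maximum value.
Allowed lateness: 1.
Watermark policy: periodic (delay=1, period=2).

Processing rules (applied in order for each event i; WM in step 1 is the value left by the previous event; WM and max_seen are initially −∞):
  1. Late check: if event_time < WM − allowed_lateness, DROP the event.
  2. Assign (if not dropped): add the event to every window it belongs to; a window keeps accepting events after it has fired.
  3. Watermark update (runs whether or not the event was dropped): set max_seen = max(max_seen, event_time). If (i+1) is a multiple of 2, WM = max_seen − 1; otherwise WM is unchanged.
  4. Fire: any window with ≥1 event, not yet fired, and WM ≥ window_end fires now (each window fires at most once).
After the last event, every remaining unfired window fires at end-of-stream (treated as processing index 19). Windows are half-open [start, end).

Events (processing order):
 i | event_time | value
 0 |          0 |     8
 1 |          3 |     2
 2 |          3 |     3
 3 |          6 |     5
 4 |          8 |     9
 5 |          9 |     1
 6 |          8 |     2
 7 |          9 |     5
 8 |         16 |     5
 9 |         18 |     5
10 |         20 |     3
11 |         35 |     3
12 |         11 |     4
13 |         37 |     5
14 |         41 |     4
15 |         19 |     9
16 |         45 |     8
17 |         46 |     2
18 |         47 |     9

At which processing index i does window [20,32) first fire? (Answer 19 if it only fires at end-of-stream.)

11

i=0 t=0 v=8: → [0,12); WM=−∞
i=1 t=3 v=2: → [0,12); WM=2
i=2 t=3 v=3: → [0,12); WM=2
i=3 t=6 v=5: → [5,17),[0,12); WM=5
i=4 t=8 v=9: → [5,17),[0,12); WM=5
i=5 t=9 v=1: → [5,17),[0,12); WM=8
i=6 t=8 v=2: → [5,17),[0,12); WM=8
i=7 t=9 v=5: → [5,17),[0,12); WM=8
i=8 t=16 v=5: → [15,27),[10,22),[5,17); WM=8
i=9 t=18 v=5: → [15,27),[10,22); WM=17; [0,12) fires=9 [5,17) fires=9
i=10 t=20 v=3: → [20,32),[15,27),[10,22); WM=17
i=11 t=35 v=3: → [35,47),[30,42),[25,37); WM=34; [10,22) fires=5 [15,27) fires=5 [20,32) fires=3
i=12 t=11 v=4: DROP (t<34-1); WM=34
i=13 t=37 v=5: → [35,47),[30,42); WM=36
i=14 t=41 v=4: → [40,52),[35,47),[30,42); WM=36
i=15 t=19 v=9: DROP (t<36-1); WM=40; [25,37) fires=3
i=16 t=45 v=8: → [45,57),[40,52),[35,47); WM=40
i=17 t=46 v=2: → [45,57),[40,52),[35,47); WM=45; [30,42) fires=5
i=18 t=47 v=9: → [45,57),[40,52); WM=45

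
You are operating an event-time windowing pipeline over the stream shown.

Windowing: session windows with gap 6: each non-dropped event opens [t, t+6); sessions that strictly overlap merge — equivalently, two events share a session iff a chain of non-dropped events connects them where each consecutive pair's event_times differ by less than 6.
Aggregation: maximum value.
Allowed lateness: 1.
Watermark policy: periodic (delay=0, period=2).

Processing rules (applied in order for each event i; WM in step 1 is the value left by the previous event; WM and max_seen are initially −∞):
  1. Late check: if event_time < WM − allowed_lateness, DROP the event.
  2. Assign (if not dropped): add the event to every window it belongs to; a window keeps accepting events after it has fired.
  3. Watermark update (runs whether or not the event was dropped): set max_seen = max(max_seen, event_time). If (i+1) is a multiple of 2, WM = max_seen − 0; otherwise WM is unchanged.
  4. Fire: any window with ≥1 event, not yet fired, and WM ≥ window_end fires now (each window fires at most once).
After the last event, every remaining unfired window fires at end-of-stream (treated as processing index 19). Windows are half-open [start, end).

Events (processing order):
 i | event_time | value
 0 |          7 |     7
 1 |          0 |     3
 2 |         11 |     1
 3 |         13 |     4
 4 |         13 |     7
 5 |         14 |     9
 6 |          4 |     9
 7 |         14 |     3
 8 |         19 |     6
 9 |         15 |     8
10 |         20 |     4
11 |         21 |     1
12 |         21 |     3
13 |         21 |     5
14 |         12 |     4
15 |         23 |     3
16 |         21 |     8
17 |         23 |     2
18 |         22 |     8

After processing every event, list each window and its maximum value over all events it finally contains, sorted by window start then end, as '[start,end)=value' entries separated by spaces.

i=0 t=7 v=7: → [7,13); WM=−∞
i=1 t=0 v=3: → [0,6); WM=7
i=2 t=11 v=1: → [7,17); WM=7
i=3 t=13 v=4: → [7,19); WM=13
i=4 t=13 v=7: → [7,19); WM=13
i=5 t=14 v=9: → [7,20); WM=14
i=6 t=4 v=9: DROP (t<14-1); WM=14
i=7 t=14 v=3: → [7,20); WM=14
i=8 t=19 v=6: → [7,25); WM=14
i=9 t=15 v=8: → [7,25); WM=19
i=10 t=20 v=4: → [7,26); WM=19
i=11 t=21 v=1: → [7,27); WM=21
i=12 t=21 v=3: → [7,27); WM=21
i=13 t=21 v=5: → [7,27); WM=21
i=14 t=12 v=4: DROP (t<21-1); WM=21
i=15 t=23 v=3: → [7,29); WM=23
i=16 t=21 v=8: DROP (t<23-1); WM=23
i=17 t=23 v=2: → [7,29); WM=23
i=18 t=22 v=8: → [7,29); WM=23

[0,6)=3 [7,29)=9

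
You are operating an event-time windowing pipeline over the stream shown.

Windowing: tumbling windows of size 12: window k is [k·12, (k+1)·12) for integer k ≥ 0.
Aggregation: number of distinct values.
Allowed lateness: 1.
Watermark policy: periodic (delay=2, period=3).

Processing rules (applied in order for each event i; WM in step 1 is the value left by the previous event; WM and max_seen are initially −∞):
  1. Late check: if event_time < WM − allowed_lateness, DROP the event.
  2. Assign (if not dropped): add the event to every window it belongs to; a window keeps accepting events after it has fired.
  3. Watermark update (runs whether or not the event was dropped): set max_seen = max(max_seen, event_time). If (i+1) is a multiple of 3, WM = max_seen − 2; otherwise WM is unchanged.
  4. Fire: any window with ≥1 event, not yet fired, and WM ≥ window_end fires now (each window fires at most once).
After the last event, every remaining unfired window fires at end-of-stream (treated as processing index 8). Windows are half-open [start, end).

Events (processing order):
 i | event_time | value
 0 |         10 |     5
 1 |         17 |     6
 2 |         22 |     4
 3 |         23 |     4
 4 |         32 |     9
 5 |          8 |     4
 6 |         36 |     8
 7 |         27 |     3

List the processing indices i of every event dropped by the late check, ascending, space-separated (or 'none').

i=0 t=10 v=5: → [0,12); WM=−∞
i=1 t=17 v=6: → [12,24); WM=−∞
i=2 t=22 v=4: → [12,24); WM=20; [0,12) fires=1
i=3 t=23 v=4: → [12,24); WM=20
i=4 t=32 v=9: → [24,36); WM=20
i=5 t=8 v=4: DROP (t<20-1); WM=30; [12,24) fires=2
i=6 t=36 v=8: → [36,48); WM=30
i=7 t=27 v=3: DROP (t<30-1); WM=30

5 7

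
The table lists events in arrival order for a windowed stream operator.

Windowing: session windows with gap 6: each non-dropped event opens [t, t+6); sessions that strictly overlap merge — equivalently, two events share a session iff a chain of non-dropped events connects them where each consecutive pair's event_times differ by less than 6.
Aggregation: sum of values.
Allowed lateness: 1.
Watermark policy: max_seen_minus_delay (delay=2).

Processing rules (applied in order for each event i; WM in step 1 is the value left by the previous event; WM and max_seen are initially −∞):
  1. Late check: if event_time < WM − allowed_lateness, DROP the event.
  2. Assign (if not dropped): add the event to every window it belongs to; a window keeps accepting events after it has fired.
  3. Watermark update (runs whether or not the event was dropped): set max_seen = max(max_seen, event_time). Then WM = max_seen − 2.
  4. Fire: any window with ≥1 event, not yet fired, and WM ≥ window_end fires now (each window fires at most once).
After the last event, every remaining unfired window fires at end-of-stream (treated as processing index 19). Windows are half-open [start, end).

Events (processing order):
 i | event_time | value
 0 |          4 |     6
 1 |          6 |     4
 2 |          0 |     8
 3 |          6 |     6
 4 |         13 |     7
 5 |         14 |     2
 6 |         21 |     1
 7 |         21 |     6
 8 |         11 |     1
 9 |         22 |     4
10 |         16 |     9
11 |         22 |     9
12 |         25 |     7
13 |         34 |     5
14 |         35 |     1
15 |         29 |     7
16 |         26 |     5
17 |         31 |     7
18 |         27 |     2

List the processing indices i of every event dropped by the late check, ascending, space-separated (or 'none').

i=0 t=4 v=6: → [4,10); WM=2
i=1 t=6 v=4: → [4,12); WM=4
i=2 t=0 v=8: DROP (t<4-1); WM=4
i=3 t=6 v=6: → [4,12); WM=4
i=4 t=13 v=7: → [13,19); WM=11
i=5 t=14 v=2: → [13,20); WM=12
i=6 t=21 v=1: → [21,27); WM=19
i=7 t=21 v=6: → [21,27); WM=19
i=8 t=11 v=1: DROP (t<19-1); WM=19
i=9 t=22 v=4: → [21,28); WM=20
i=10 t=16 v=9: DROP (t<20-1); WM=20
i=11 t=22 v=9: → [21,28); WM=20
i=12 t=25 v=7: → [21,31); WM=23
i=13 t=34 v=5: → [34,40); WM=32
i=14 t=35 v=1: → [34,41); WM=33
i=15 t=29 v=7: DROP (t<33-1); WM=33
i=16 t=26 v=5: DROP (t<33-1); WM=33
i=17 t=31 v=7: DROP (t<33-1); WM=33
i=18 t=27 v=2: DROP (t<33-1); WM=33

2 8 10 15 16 17 18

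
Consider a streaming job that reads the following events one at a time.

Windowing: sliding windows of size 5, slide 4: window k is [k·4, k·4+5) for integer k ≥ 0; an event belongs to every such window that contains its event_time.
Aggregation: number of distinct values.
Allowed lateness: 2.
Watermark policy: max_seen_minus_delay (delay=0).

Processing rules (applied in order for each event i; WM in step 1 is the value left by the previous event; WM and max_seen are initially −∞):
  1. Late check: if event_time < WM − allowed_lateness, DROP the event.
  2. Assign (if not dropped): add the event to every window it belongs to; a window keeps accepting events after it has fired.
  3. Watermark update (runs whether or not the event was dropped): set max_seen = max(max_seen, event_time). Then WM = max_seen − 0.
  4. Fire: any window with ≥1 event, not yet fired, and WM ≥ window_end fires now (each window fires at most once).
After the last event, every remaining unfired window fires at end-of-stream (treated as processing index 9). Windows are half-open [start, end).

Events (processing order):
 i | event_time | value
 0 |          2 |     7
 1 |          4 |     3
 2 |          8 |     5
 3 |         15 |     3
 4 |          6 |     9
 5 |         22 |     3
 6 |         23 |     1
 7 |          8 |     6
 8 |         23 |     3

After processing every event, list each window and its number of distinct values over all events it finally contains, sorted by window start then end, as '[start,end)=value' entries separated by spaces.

[0,5)=2 [4,9)=2 [8,13)=1 [12,17)=1 [20,25)=2

i=0 t=2 v=7: → [0,5); WM=2
i=1 t=4 v=3: → [4,9),[0,5); WM=4
i=2 t=8 v=5: → [8,13),[4,9); WM=8; [0,5) fires=2
i=3 t=15 v=3: → [12,17); WM=15; [4,9) fires=2 [8,13) fires=1
i=4 t=6 v=9: DROP (t<15-2); WM=15
i=5 t=22 v=3: → [20,25); WM=22; [12,17) fires=1
i=6 t=23 v=1: → [20,25); WM=23
i=7 t=8 v=6: DROP (t<23-2); WM=23
i=8 t=23 v=3: → [20,25); WM=23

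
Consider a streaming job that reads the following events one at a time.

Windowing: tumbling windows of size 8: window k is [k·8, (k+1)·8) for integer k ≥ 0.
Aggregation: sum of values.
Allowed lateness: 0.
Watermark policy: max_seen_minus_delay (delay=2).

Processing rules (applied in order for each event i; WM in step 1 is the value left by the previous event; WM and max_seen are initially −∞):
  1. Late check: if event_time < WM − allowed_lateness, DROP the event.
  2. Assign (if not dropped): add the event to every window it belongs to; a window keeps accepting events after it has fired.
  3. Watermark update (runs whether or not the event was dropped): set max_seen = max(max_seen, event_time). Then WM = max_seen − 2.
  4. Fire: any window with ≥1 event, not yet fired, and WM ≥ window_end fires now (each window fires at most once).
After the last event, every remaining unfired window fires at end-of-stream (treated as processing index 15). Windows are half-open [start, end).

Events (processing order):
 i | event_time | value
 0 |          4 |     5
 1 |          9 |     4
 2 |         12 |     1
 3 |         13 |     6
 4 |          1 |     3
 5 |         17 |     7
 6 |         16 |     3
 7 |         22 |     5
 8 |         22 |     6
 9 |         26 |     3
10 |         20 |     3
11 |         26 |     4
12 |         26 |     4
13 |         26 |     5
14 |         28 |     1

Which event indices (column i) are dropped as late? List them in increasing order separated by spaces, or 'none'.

i=0 t=4 v=5: → [0,8); WM=2
i=1 t=9 v=4: → [8,16); WM=7
i=2 t=12 v=1: → [8,16); WM=10; [0,8) fires=5
i=3 t=13 v=6: → [8,16); WM=11
i=4 t=1 v=3: DROP (t<11-0); WM=11
i=5 t=17 v=7: → [16,24); WM=15
i=6 t=16 v=3: → [16,24); WM=15
i=7 t=22 v=5: → [16,24); WM=20; [8,16) fires=11
i=8 t=22 v=6: → [16,24); WM=20
i=9 t=26 v=3: → [24,32); WM=24; [16,24) fires=21
i=10 t=20 v=3: DROP (t<24-0); WM=24
i=11 t=26 v=4: → [24,32); WM=24
i=12 t=26 v=4: → [24,32); WM=24
i=13 t=26 v=5: → [24,32); WM=24
i=14 t=28 v=1: → [24,32); WM=26

4 10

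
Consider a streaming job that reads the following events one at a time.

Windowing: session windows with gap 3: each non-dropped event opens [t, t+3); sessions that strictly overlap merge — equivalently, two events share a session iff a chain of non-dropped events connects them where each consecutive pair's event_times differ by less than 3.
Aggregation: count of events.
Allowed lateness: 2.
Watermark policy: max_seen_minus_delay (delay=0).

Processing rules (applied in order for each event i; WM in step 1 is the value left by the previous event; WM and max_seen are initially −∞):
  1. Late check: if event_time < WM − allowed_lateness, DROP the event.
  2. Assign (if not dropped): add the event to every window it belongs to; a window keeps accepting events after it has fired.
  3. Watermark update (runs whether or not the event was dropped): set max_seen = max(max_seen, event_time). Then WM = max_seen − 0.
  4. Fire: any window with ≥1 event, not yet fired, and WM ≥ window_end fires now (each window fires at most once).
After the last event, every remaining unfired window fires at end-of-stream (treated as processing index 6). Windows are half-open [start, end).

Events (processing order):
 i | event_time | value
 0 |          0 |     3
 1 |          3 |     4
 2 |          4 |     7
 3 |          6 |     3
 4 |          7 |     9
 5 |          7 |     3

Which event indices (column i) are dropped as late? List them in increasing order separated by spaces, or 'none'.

none

i=0 t=0 v=3: → [0,3); WM=0
i=1 t=3 v=4: → [3,6); WM=3
i=2 t=4 v=7: → [3,7); WM=4
i=3 t=6 v=3: → [3,9); WM=6
i=4 t=7 v=9: → [3,10); WM=7
i=5 t=7 v=3: → [3,10); WM=7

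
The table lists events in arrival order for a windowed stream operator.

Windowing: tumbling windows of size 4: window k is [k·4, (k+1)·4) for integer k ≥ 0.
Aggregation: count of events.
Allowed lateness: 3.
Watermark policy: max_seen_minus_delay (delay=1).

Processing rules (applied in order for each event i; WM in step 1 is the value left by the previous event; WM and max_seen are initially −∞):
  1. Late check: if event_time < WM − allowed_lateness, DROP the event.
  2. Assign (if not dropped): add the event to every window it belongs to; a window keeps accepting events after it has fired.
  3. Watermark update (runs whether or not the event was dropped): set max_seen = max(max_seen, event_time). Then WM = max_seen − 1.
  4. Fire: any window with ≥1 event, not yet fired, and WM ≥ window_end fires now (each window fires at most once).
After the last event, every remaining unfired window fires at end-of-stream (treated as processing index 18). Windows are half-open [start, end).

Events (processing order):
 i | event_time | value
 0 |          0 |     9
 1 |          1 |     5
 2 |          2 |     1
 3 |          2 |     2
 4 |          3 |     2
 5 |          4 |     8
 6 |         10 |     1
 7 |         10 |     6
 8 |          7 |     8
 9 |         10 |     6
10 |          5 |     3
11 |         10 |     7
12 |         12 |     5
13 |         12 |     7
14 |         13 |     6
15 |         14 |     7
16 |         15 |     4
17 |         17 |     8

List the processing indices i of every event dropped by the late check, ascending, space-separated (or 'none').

i=0 t=0 v=9: → [0,4); WM=-1
i=1 t=1 v=5: → [0,4); WM=0
i=2 t=2 v=1: → [0,4); WM=1
i=3 t=2 v=2: → [0,4); WM=1
i=4 t=3 v=2: → [0,4); WM=2
i=5 t=4 v=8: → [4,8); WM=3
i=6 t=10 v=1: → [8,12); WM=9; [0,4) fires=5 [4,8) fires=1
i=7 t=10 v=6: → [8,12); WM=9
i=8 t=7 v=8: → [4,8); WM=9
i=9 t=10 v=6: → [8,12); WM=9
i=10 t=5 v=3: DROP (t<9-3); WM=9
i=11 t=10 v=7: → [8,12); WM=9
i=12 t=12 v=5: → [12,16); WM=11
i=13 t=12 v=7: → [12,16); WM=11
i=14 t=13 v=6: → [12,16); WM=12; [8,12) fires=4
i=15 t=14 v=7: → [12,16); WM=13
i=16 t=15 v=4: → [12,16); WM=14
i=17 t=17 v=8: → [16,20); WM=16; [12,16) fires=5

10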